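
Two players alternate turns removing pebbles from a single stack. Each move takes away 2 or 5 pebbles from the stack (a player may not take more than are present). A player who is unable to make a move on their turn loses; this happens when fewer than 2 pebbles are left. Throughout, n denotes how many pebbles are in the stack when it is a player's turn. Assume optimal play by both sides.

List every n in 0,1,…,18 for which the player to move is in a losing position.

0, 1, 4, 7, 8, 11, 14, 15, 18

Build the W/L table. Terminal = L. A non-terminal position is W if it has a move to some L; otherwise it is L.
n=0: no move → L
n=1: no move → L
n=2: →0(L), so W
n=3: →1(L), so W
n=4: →2(W) only, which is W, so L
n=5: →0(L), so W
n=6: →4(L), so W
n=7: →5(W), 2(W) — all W, so L
n=8: →6(W), 3(W) — all W, so L
n=9: →7(L), so W
n=10: →8(L), so W
n=11: →9(W), 6(W) — all W, so L
n=12: →7(L), so W
n=13: →11(L), so W
n=14: →12(W), 9(W) — all W, so L
n=15: →13(W), 10(W) — all W, so L
n=16: →14(L), so W
n=17: →15(L), so W
n=18: →16(W), 13(W) — all W, so L
Reading off the rows marked L gives the requested list; there are 9 such values of n.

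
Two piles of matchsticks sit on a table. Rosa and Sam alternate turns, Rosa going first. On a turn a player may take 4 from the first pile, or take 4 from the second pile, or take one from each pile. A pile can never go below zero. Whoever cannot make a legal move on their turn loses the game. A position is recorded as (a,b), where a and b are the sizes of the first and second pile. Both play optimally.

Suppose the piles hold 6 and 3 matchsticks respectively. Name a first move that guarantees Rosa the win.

Move to (2,3).

Work bottom-up. With no move the player to move loses. Otherwise the position is W if at least one move leads to an L position for the opponent, and L if every move leads to a W.
No move ever increases a pile, so every position that can arise here has a ≤ 6 and b ≤ 3; it is enough to label the cells with 0 ≤ a ≤ 6 and 0 ≤ b ≤ 3.
Every move lowers a or b (never raises either), so fill the grid row by row in increasing a, and left to right within a row: each cell's successors are then already labelled.
      b=0  b=1  b=2  b=3
a=0:    L    L    L    L
a=1:    L    W    W    W
a=2:    L    W    L    L
a=3:    L    W    L    W
a=4:    W    W    W    W
a=5:    W    L    L    L
a=6:    W    L    W    W
Cells with no legal move (terminal, hence L): (0,0), (0,1), (0,2), (0,3), (1,0), (2,0), (3,0).
The remaining L cells, each justified by listing all of its moves:
(2,2): the only move is to (1,1)(W), a W ⇒ L
(2,3): the only move is to (1,2)(W), a W ⇒ L
(3,2): the only move is to (2,1)(W), a W ⇒ L
(5,1): moves to (1,1)(W), (4,0)(W); every one is W ⇒ L
(5,2): moves to (1,2)(W), (4,1)(W); every one is W ⇒ L
(5,3): moves to (1,3)(W), (4,2)(W); every one is W ⇒ L
(6,1): moves to (2,1)(W), (5,0)(W); every one is W ⇒ L
Every other cell has at least one move into one of the L cells above, so it is W.
From (6,3), the L positions reachable in one move are: (2,3), (5,2). Any move reaching one of these is winning.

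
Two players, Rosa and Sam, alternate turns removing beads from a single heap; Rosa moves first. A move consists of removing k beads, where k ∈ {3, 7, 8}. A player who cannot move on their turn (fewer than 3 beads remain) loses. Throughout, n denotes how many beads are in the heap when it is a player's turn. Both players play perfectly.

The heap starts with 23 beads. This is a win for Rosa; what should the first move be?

Label each position W (a win for the player to move) or L (a loss). A position with no legal move is L; any other position is W exactly when some move reaches an L, and L when every move reaches a W.
n=0: no move → L
n=1: no move → L
n=2: no move → L
n=3: reaches L-position 0 → W
n=4: reaches L-position 1 → W
n=5: reaches L-position 2 → W
n=6: only reaches 3(W), which is W → L
n=7: reaches L-position 0 → W
n=8: reaches L-position 1 → W
n=9: reaches L-position 6 → W
n=10: reaches L-position 2 → W
n=11: only reaches 8(W), 4(W), 3(W), all W → L
n=12: only reaches 9(W), 5(W), 4(W), all W → L
n=13: reaches L-position 6 → W
n=14: reaches L-position 11 → W
n=15: reaches L-position 12 → W
n=16: only reaches 13(W), 9(W), 8(W), all W → L
n=17: only reaches 14(W), 10(W), 9(W), all W → L
n=18: reaches L-position 11 → W
n=19: reaches L-position 16 → W
n=20: reaches L-position 17 → W
n=21: only reaches 18(W), 14(W), 13(W), all W → L
n=22: only reaches 19(W), 15(W), 14(W), all W → L
n=23: reaches L-position 16 → W
From 23, the L positions reachable in one move are: 16.

Remove 7, leaving 16.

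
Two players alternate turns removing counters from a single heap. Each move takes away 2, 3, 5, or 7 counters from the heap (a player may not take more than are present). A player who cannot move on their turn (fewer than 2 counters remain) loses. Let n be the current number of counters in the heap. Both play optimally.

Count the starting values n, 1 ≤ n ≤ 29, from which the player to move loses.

7

Use the standard recursion: the mover loses at a terminal position; elsewhere, the mover wins exactly when some move hands the opponent an L position.
n=0: no move → L
n=1: no move → L
n=2: can move to 0, which is L ⇒ W
n=3: can move to 1, which is L ⇒ W
n=4: can move to 1, which is L ⇒ W
n=5: can move to 0, which is L ⇒ W
n=6: can move to 1, which is L ⇒ W
n=7: can move to 0, which is L ⇒ W
n=8: can move to 1, which is L ⇒ W
n=9: moves to 7(W), 6(W), 4(W), 2(W); every one is W ⇒ L
n=10: moves to 8(W), 7(W), 5(W), 3(W); every one is W ⇒ L
n=11: can move to 9, which is L ⇒ W
n=12: can move to 10, which is L ⇒ W
n=13: can move to 10, which is L ⇒ W
n=14: can move to 9, which is L ⇒ W
n=15: can move to 10, which is L ⇒ W
n=16: can move to 9, which is L ⇒ W
n=17: can move to 10, which is L ⇒ W
n=18: moves to 16(W), 15(W), 13(W), 11(W); every one is W ⇒ L
n=19: moves to 17(W), 16(W), 14(W), 12(W); every one is W ⇒ L
n=20: can move to 18, which is L ⇒ W
n=21: can move to 19, which is L ⇒ W
n=22: can move to 19, which is L ⇒ W
n=23: can move to 18, which is L ⇒ W
n=24: can move to 19, which is L ⇒ W
n=25: can move to 18, which is L ⇒ W
n=26: can move to 19, which is L ⇒ W
n=27: moves to 25(W), 24(W), 22(W), 20(W); every one is W ⇒ L
n=28: moves to 26(W), 25(W), 23(W), 21(W); every one is W ⇒ L
n=29: can move to 27, which is L ⇒ W
L entries with 1 ≤ n ≤ 29 (n=0 is outside the asked range and is not counted): n = 1, 9, 10, 18, 19, 27, 28; that makes 7.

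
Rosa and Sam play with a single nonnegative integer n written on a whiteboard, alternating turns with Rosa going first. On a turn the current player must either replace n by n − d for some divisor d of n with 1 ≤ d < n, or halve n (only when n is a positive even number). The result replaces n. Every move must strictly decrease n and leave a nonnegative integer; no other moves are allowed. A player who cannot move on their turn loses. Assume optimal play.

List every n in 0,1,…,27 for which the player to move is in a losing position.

Positions with no move are L. A position that does have a move is losing for the player to move precisely when every available move leads to a winning position for the opponent. Fill in the labels:
n=0: no move → L
n=1: no move → L
n=2: reaches L-position 1 → W
n=3: only reaches 2(W), which is W → L
n=4: reaches L-position 3 → W
n=5: only reaches 4(W), which is W → L
n=6: reaches L-position 3 → W
n=7: only reaches 6(W), which is W → L
n=8: reaches L-position 7 → W
n=9: only reaches 6(W), 8(W), all W → L
n=10: reaches L-position 5 → W
n=11: only reaches 10(W), which is W → L
n=12: reaches L-position 9 → W
n=13: only reaches 12(W), which is W → L
n=14: reaches L-position 7 → W
n=15: only reaches 10(W), 12(W), 14(W), all W → L
n=16: reaches L-position 15 → W
n=17: only reaches 16(W), which is W → L
n=18: reaches L-position 9 → W
n=19: only reaches 18(W), which is W → L
n=20: reaches L-position 15 → W
n=21: only reaches 14(W), 18(W), 20(W), all W → L
n=22: reaches L-position 11 → W
n=23: only reaches 22(W), which is W → L
n=24: reaches L-position 21 → W
n=25: only reaches 20(W), 24(W), all W → L
n=26: reaches L-position 13 → W
n=27: only reaches 18(W), 24(W), 26(W), all W → L
Reading off the rows marked L gives the requested list; there are 15 such values of n.

0, 1, 3, 5, 7, 9, 11, 13, 15, 17, 19, 21, 23, 25, 27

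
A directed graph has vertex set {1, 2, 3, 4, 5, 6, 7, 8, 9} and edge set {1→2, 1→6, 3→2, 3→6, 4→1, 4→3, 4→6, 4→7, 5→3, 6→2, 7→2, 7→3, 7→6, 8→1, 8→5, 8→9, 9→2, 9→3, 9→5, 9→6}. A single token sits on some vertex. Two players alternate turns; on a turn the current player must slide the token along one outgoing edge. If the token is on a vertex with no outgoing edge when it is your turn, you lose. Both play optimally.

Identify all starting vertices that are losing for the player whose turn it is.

2, 4, 5

Positions with no move are L. A position that does have a move is losing for the player to move precisely when every available move leads to a winning position for the opponent. Fill in the labels:
Every edge goes from a vertex to one that appears earlier in the order 2, 6, 3, 7, 1, 4, 5, 9, 8, so processing vertices in that order labels each vertex after all of its successors.
2: no outgoing edge → L
6: reaches L-position 2 → W
3: reaches L-position 2 → W
7: reaches L-position 2 → W
1: reaches L-position 2 → W
4: only reaches 1(W), 7(W), 3(W), 6(W), all W → L
5: only reaches 3(W), which is W → L
9: reaches L-position 5 → W
8: reaches L-position 5 → W
Reading off the rows marked L gives the requested list; there are 3 such vertices.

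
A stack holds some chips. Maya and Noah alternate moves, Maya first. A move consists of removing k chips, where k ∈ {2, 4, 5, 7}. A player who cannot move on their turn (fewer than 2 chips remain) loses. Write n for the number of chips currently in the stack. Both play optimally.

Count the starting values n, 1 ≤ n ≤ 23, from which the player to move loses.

5

Classify positions by backward induction: terminal positions (no move available) are L. From any other position, the mover wins iff some move reaches an L.
n=0: no move → L
n=1: no move → L
n=2: reaches L-position 0 → W
n=3: reaches L-position 1 → W
n=4: reaches L-position 0 → W
n=5: reaches L-position 1 → W
n=6: reaches L-position 1 → W
n=7: reaches L-position 0 → W
n=8: reaches L-position 1 → W
n=9: only reaches 7(W), 5(W), 4(W), 2(W), all W → L
n=10: only reaches 8(W), 6(W), 5(W), 3(W), all W → L
n=11: reaches L-position 9 → W
n=12: reaches L-position 10 → W
n=13: reaches L-position 9 → W
n=14: reaches L-position 10 → W
n=15: reaches L-position 10 → W
n=16: reaches L-position 9 → W
n=17: reaches L-position 10 → W
n=18: only reaches 16(W), 14(W), 13(W), 11(W), all W → L
n=19: only reaches 17(W), 15(W), 14(W), 12(W), all W → L
n=20: reaches L-position 18 → W
n=21: reaches L-position 19 → W
n=22: reaches L-position 18 → W
n=23: reaches L-position 19 → W
L entries with 1 ≤ n ≤ 23 (n=0 is outside the asked range and is not counted): n = 1, 9, 10, 18, 19; that makes 5.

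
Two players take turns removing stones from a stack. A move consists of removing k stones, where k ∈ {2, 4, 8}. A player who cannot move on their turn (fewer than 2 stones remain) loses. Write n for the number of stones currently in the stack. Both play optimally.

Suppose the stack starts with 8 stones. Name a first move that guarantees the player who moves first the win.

Remove 2, leaving 6.

Positions with no move are L. A position that does have a move is losing for the player to move precisely when every available move leads to a winning position for the opponent. Fill in the labels:
n=0: no move → L
n=1: no move → L
n=2: reaches L-position 0 → W
n=3: reaches L-position 1 → W
n=4: reaches L-position 0 → W
n=5: reaches L-position 1 → W
n=6: only reaches 4(W), 2(W), all W → L
n=7: only reaches 5(W), 3(W), all W → L
n=8: reaches L-position 6 → W
From 8, the L positions reachable in one move are: 6, 0. Any move reaching one of these is winning.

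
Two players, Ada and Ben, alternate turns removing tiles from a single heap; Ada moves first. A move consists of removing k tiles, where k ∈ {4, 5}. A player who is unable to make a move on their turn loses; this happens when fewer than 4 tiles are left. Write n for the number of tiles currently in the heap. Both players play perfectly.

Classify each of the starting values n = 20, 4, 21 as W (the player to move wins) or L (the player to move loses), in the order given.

20: L, 4: W, 21: L

Positions with no move are L. A position that does have a move is losing for the player to move precisely when every available move leads to a winning position for the opponent. Fill in the labels:
n=0: no move → L
n=1: no move → L
n=2: no move → L
n=3: no move → L
n=4: reaches L-position 0 → W
n=5: reaches L-position 1 → W
n=6: reaches L-position 2 → W
n=7: reaches L-position 3 → W
n=8: reaches L-position 3 → W
n=9: only reaches 5(W), 4(W), all W → L
n=10: only reaches 6(W), 5(W), all W → L
n=11: only reaches 7(W), 6(W), all W → L
n=12: only reaches 8(W), 7(W), all W → L
n=13: reaches L-position 9 → W
n=14: reaches L-position 10 → W
n=15: reaches L-position 11 → W
n=16: reaches L-position 12 → W
n=17: reaches L-position 12 → W
n=18: only reaches 14(W), 13(W), all W → L
n=19: only reaches 15(W), 14(W), all W → L
n=20: only reaches 16(W), 15(W), all W → L
n=21: only reaches 17(W), 16(W), all W → L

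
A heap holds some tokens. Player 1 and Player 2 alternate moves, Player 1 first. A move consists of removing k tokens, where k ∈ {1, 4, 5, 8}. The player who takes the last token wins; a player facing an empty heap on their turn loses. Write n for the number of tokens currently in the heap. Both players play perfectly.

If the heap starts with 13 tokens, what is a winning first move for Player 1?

Remove 4, leaving 9.

Label each position W (a win for the player to move) or L (a loss). A position with no legal move is L; any other position is W exactly when some move reaches an L, and L when every move reaches a W.
n=0: no move → L
n=1: can move to 0, which is L ⇒ W
n=2: the only move is to 1(W), a W ⇒ L
n=3: can move to 2, which is L ⇒ W
n=4: can move to 0, which is L ⇒ W
n=5: can move to 0, which is L ⇒ W
n=6: can move to 2, which is L ⇒ W
n=7: can move to 2, which is L ⇒ W
n=8: can move to 0, which is L ⇒ W
n=9: moves to 8(W), 5(W), 4(W), 1(W); every one is W ⇒ L
n=10: can move to 9, which is L ⇒ W
n=11: moves to 10(W), 7(W), 6(W), 3(W); every one is W ⇒ L
n=12: can move to 11, which is L ⇒ W
n=13: can move to 9, which is L ⇒ W
From 13, the L positions reachable in one move are: 9.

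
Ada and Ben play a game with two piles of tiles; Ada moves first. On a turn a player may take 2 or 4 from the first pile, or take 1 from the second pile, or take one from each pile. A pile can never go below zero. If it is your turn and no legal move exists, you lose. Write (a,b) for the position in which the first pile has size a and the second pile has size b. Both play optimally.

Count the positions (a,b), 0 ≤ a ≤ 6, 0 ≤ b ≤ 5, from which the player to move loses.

Work bottom-up. With no move the player to move loses. Otherwise the position is W if at least one move leads to an L position for the opponent, and L if every move leads to a W.
Every move lowers a or b (never raises either), so fill the grid row by row in increasing a, and left to right within a row: each cell's successors are then already labelled.
      b=0  b=1  b=2  b=3  b=4  b=5
a=0:    L    W    L    W    L    W
a=1:    L    W    L    W    L    W
a=2:    W    W    W    W    W    W
a=3:    W    L    W    L    W    L
a=4:    W    L    W    L    W    L
a=5:    W    W    W    W    W    W
a=6:    L    W    L    W    L    W
Cells with no legal move (terminal, hence L): (0,0), (1,0).
The remaining L cells, each justified by listing all of its moves:
(0,2): →(0,1)(W) only, which is W, so L
(0,4): →(0,3)(W) only, which is W, so L
(1,2): →(1,1)(W), (0,1)(W) — all W, so L
(1,4): →(1,3)(W), (0,3)(W) — all W, so L
(3,1): →(1,1)(W), (3,0)(W), (2,0)(W) — all W, so L
(3,3): →(1,3)(W), (3,2)(W), (2,2)(W) — all W, so L
(3,5): →(1,5)(W), (3,4)(W), (2,4)(W) — all W, so L
(4,1): →(2,1)(W), (0,1)(W), (4,0)(W), (3,0)(W) — all W, so L
(4,3): →(2,3)(W), (0,3)(W), (4,2)(W), (3,2)(W) — all W, so L
(4,5): →(2,5)(W), (0,5)(W), (4,4)(W), (3,4)(W) — all W, so L
(6,0): →(4,0)(W), (2,0)(W) — all W, so L
(6,2): →(4,2)(W), (2,2)(W), (6,1)(W), (5,1)(W) — all W, so L
(6,4): →(4,4)(W), (2,4)(W), (6,3)(W), (5,3)(W) — all W, so L
Every other cell has at least one move into one of the L cells above, so it is W.
L cells per row: a=0: 3, a=1: 3, a=2: 0, a=3: 3, a=4: 3, a=5: 0, a=6: 3; total 15.

15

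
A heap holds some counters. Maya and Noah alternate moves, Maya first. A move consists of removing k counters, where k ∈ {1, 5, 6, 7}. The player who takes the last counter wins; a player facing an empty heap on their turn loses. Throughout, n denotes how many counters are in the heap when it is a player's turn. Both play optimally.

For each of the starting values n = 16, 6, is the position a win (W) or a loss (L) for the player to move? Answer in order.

16: L, 6: W

Build the W/L table. Terminal = L. A non-terminal position is W if it has a move to some L; otherwise it is L.
n=0: no move → L
n=1: →0(L), so W
n=2: →1(W) only, which is W, so L
n=3: →2(L), so W
n=4: →3(W) only, which is W, so L
n=5: →4(L), so W
n=6: →0(L), so W
n=7: →2(L), so W
n=8: →2(L), so W
n=9: →4(L), so W
n=10: →4(L), so W
n=11: →4(L), so W
n=12: →11(W), 7(W), 6(W), 5(W) — all W, so L
n=13: →12(L), so W
n=14: →13(W), 9(W), 8(W), 7(W) — all W, so L
n=15: →14(L), so W
n=16: →15(W), 11(W), 10(W), 9(W) — all W, so L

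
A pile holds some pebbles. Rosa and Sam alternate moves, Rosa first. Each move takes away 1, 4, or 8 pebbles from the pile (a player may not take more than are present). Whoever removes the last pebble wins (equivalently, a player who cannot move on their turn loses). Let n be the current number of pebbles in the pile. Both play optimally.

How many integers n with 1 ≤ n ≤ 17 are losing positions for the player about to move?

Work bottom-up. With no move the player to move loses. Otherwise the position is W if at least one move leads to an L position for the opponent, and L if every move leads to a W.
n=0: no move → L
n=1: W (go to 0, an L position)
n=2: L (sole option 1(W) is W)
n=3: W (go to 2, an L position)
n=4: W (go to 0, an L position)
n=5: L (options 4(W), 1(W) are all W)
n=6: W (go to 5, an L position)
n=7: L (options 6(W), 3(W) are all W)
n=8: W (go to 7, an L position)
n=9: W (go to 5, an L position)
n=10: W (go to 2, an L position)
n=11: W (go to 7, an L position)
n=12: L (options 11(W), 8(W), 4(W) are all W)
n=13: W (go to 12, an L position)
n=14: L (options 13(W), 10(W), 6(W) are all W)
n=15: W (go to 14, an L position)
n=16: W (go to 12, an L position)
n=17: L (options 16(W), 13(W), 9(W) are all W)
L entries with 1 ≤ n ≤ 17 (n=0 is outside the asked range and is not counted): n = 2, 5, 7, 12, 14, 17; that makes 6.

6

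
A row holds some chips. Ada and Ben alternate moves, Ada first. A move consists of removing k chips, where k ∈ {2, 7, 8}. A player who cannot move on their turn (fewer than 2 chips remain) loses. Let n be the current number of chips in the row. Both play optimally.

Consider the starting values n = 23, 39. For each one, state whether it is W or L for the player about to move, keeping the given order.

23: W, 39: L

Label each position W (a win for the player to move) or L (a loss). A position with no legal move is L; any other position is W exactly when some move reaches an L, and L when every move reaches a W.
n=0: no move → L
n=1: no move → L
n=2: W (go to 0, an L position)
n=3: W (go to 1, an L position)
n=4: L (sole option 2(W) is W)
n=5: L (sole option 3(W) is W)
n=6: W (go to 4, an L position)
n=7: W (go to 5, an L position)
n=8: W (go to 1, an L position)
n=9: W (go to 1, an L position)
n=10: L (options 8(W), 3(W), 2(W) are all W)
n=11: W (go to 4, an L position)
n=12: W (go to 10, an L position)
n=13: W (go to 5, an L position)
n=14: L (options 12(W), 7(W), 6(W) are all W)
n=15: L (options 13(W), 8(W), 7(W) are all W)
n=16: W (go to 14, an L position)
n=17: W (go to 15, an L position)
n=18: W (go to 10, an L position)
n=19: L (options 17(W), 12(W), 11(W) are all W)
n=20: L (options 18(W), 13(W), 12(W) are all W)
n=21: W (go to 19, an L position)
n=22: W (go to 20, an L position)
n=23: W (go to 15, an L position)
n=24: L (options 22(W), 17(W), 16(W) are all W)
n=25: L (options 23(W), 18(W), 17(W) are all W)
n=26: W (go to 24, an L position)
n=27: W (go to 25, an L position)
n=28: W (go to 20, an L position)
n=29: L (options 27(W), 22(W), 21(W) are all W)
n=30: L (options 28(W), 23(W), 22(W) are all W)
n=31: W (go to 29, an L position)
n=32: W (go to 30, an L position)
n=33: W (go to 25, an L position)
n=34: L (options 32(W), 27(W), 26(W) are all W)
n=35: L (options 33(W), 28(W), 27(W) are all W)
n=36: W (go to 34, an L position)
n=37: W (go to 35, an L position)
n=38: W (go to 30, an L position)
n=39: L (options 37(W), 32(W), 31(W) are all W)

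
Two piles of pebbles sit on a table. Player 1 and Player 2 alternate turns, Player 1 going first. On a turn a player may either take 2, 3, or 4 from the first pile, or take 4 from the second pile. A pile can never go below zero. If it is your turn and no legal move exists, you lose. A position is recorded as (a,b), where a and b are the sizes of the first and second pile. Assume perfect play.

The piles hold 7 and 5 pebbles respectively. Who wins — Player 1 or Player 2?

Player 1 wins.

Positions with no move are L. A position that does have a move is losing for the player to move precisely when every available move leads to a winning position for the opponent. Fill in the labels:
No move ever increases a pile, so every position that can arise here has a ≤ 7 and b ≤ 5; it is enough to label the cells with 0 ≤ a ≤ 7 and 0 ≤ b ≤ 5.
Every move lowers a or b (never raises either), so fill the grid row by row in increasing a, and left to right within a row: each cell's successors are then already labelled.
      b=0  b=1  b=2  b=3  b=4  b=5
a=0:    L    L    L    L    W    W
a=1:    L    L    L    L    W    W
a=2:    W    W    W    W    L    L
a=3:    W    W    W    W    L    L
a=4:    W    W    W    W    W    W
a=5:    W    W    W    W    W    W
a=6:    L    L    L    L    W    W
a=7:    L    L    L    L    W    W
Cells with no legal move (terminal, hence L): (0,0), (0,1), (0,2), (0,3), (1,0), (1,1), (1,2), (1,3).
The remaining L cells, each justified by listing all of its moves:
(2,4): only reaches (0,4)(W), (2,0)(W), all W → L
(2,5): only reaches (0,5)(W), (2,1)(W), all W → L
(3,4): only reaches (1,4)(W), (0,4)(W), (3,0)(W), all W → L
(3,5): only reaches (1,5)(W), (0,5)(W), (3,1)(W), all W → L
(6,0): only reaches (4,0)(W), (3,0)(W), (2,0)(W), all W → L
(6,1): only reaches (4,1)(W), (3,1)(W), (2,1)(W), all W → L
(6,2): only reaches (4,2)(W), (3,2)(W), (2,2)(W), all W → L
(6,3): only reaches (4,3)(W), (3,3)(W), (2,3)(W), all W → L
(7,0): only reaches (5,0)(W), (4,0)(W), (3,0)(W), all W → L
(7,1): only reaches (5,1)(W), (4,1)(W), (3,1)(W), all W → L
(7,2): only reaches (5,2)(W), (4,2)(W), (3,2)(W), all W → L
(7,3): only reaches (5,3)(W), (4,3)(W), (3,3)(W), all W → L
Every other cell has at least one move into one of the L cells above, so it is W.
From (7,5) Player 1 can move to (3,5), reaching an L position.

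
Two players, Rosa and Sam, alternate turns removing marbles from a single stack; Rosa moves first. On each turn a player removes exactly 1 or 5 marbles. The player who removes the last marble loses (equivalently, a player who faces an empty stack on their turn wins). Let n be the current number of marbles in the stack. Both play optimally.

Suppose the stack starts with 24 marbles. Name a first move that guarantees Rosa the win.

Work bottom-up. With no move the player to move wins. Otherwise the position is W if at least one move leads to an L position for the opponent, and L if every move leads to a W.
n=0: no move; the opponent has just taken the last marble and therefore loses → W
n=1: the only move is to 0(W), a W ⇒ L
n=2: can move to 1, which is L ⇒ W
n=3: the only move is to 2(W), a W ⇒ L
n=4: can move to 3, which is L ⇒ W
n=5: moves to 4(W), 0(W); every one is W ⇒ L
n=6: can move to 5, which is L ⇒ W
n=7: moves to 6(W), 2(W); every one is W ⇒ L
n=8: can move to 7, which is L ⇒ W
n=9: moves to 8(W), 4(W); every one is W ⇒ L
n=10: can move to 9, which is L ⇒ W
n=11: moves to 10(W), 6(W); every one is W ⇒ L
n=12: can move to 11, which is L ⇒ W
n=13: moves to 12(W), 8(W); every one is W ⇒ L
n=14: can move to 13, which is L ⇒ W
n=15: moves to 14(W), 10(W); every one is W ⇒ L
n=16: can move to 15, which is L ⇒ W
n=17: moves to 16(W), 12(W); every one is W ⇒ L
n=18: can move to 17, which is L ⇒ W
n=19: moves to 18(W), 14(W); every one is W ⇒ L
n=20: can move to 19, which is L ⇒ W
n=21: moves to 20(W), 16(W); every one is W ⇒ L
n=22: can move to 21, which is L ⇒ W
n=23: moves to 22(W), 18(W); every one is W ⇒ L
n=24: can move to 23, which is L ⇒ W
From 24, the L positions reachable in one move are: 23, 19. Any move reaching one of these is winning.

Remove 1, leaving 23.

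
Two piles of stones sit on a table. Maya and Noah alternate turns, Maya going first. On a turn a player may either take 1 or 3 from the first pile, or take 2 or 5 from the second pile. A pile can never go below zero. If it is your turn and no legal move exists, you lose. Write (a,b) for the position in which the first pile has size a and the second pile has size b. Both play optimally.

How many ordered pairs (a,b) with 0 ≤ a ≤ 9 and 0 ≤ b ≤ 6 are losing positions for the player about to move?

Positions with no move are L. A position that does have a move is losing for the player to move precisely when every available move leads to a winning position for the opponent. Fill in the labels:
Every move lowers a or b (never raises either), so fill the grid row by row in increasing a, and left to right within a row: each cell's successors are then already labelled.
      b=0  b=1  b=2  b=3  b=4  b=5  b=6
a=0:    L    L    W    W    L    W    W
a=1:    W    W    L    L    W    W    L
a=2:    L    L    W    W    L    W    W
a=3:    W    W    L    L    W    W    L
a=4:    L    L    W    W    L    W    W
a=5:    W    W    L    L    W    W    L
a=6:    L    L    W    W    L    W    W
a=7:    W    W    L    L    W    W    L
a=8:    L    L    W    W    L    W    W
a=9:    W    W    L    L    W    W    L
Cells with no legal move (terminal, hence L): (0,0), (0,1).
The remaining L cells, each justified by listing all of its moves:
(0,4): →(0,2)(W) only, which is W, so L
(1,2): →(0,2)(W), (1,0)(W) — all W, so L
(1,3): →(0,3)(W), (1,1)(W) — all W, so L
(1,6): →(0,6)(W), (1,4)(W), (1,1)(W) — all W, so L
(2,0): →(1,0)(W) only, which is W, so L
(2,1): →(1,1)(W) only, which is W, so L
(2,4): →(1,4)(W), (2,2)(W) — all W, so L
(3,2): →(2,2)(W), (0,2)(W), (3,0)(W) — all W, so L
(3,3): →(2,3)(W), (0,3)(W), (3,1)(W) — all W, so L
(3,6): →(2,6)(W), (0,6)(W), (3,4)(W), (3,1)(W) — all W, so L
(4,0): →(3,0)(W), (1,0)(W) — all W, so L
(4,1): →(3,1)(W), (1,1)(W) — all W, so L
(4,4): →(3,4)(W), (1,4)(W), (4,2)(W) — all W, so L
(5,2): →(4,2)(W), (2,2)(W), (5,0)(W) — all W, so L
(5,3): →(4,3)(W), (2,3)(W), (5,1)(W) — all W, so L
(5,6): →(4,6)(W), (2,6)(W), (5,4)(W), (5,1)(W) — all W, so L
(6,0): →(5,0)(W), (3,0)(W) — all W, so L
(6,1): →(5,1)(W), (3,1)(W) — all W, so L
(6,4): →(5,4)(W), (3,4)(W), (6,2)(W) — all W, so L
(7,2): →(6,2)(W), (4,2)(W), (7,0)(W) — all W, so L
(7,3): →(6,3)(W), (4,3)(W), (7,1)(W) — all W, so L
(7,6): →(6,6)(W), (4,6)(W), (7,4)(W), (7,1)(W) — all W, so L
(8,0): →(7,0)(W), (5,0)(W) — all W, so L
(8,1): →(7,1)(W), (5,1)(W) — all W, so L
(8,4): →(7,4)(W), (5,4)(W), (8,2)(W) — all W, so L
(9,2): →(8,2)(W), (6,2)(W), (9,0)(W) — all W, so L
(9,3): →(8,3)(W), (6,3)(W), (9,1)(W) — all W, so L
(9,6): →(8,6)(W), (6,6)(W), (9,4)(W), (9,1)(W) — all W, so L
Every other cell has at least one move into one of the L cells above, so it is W.
L cells per row: a=0: 3, a=1: 3, a=2: 3, a=3: 3, a=4: 3, a=5: 3, a=6: 3, a=7: 3, a=8: 3, a=9: 3; total 30.

30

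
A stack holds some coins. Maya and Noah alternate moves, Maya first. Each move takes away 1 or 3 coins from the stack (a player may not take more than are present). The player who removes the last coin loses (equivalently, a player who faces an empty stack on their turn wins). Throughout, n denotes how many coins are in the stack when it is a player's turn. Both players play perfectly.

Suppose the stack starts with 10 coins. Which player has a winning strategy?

Maya wins.

Compute win/loss labels from the base case upward. A position with no move is W. Any other position is W if it can reach an L in one move, else L.
n=0: no move; the opponent has just taken the last coin and therefore loses → W
n=1: L (sole option 0(W) is W)
n=2: W (go to 1, an L position)
n=3: L (options 2(W), 0(W) are all W)
n=4: W (go to 3, an L position)
n=5: L (options 4(W), 2(W) are all W)
n=6: W (go to 5, an L position)
n=7: L (options 6(W), 4(W) are all W)
n=8: W (go to 7, an L position)
n=9: L (options 8(W), 6(W) are all W)
n=10: W (go to 9, an L position)
The starting position 10 is W: Maya should remove 1, leaving 9, handing over an L position.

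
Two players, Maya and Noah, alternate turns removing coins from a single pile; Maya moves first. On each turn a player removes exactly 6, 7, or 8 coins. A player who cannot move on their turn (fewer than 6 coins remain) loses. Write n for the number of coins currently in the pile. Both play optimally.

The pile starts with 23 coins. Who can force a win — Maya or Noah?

Maya wins.

Classify positions by backward induction: terminal positions (no move available) are L. From any other position, the mover wins iff some move reaches an L.
n=0: no move → L
n=1: no move → L
n=2: no move → L
n=3: no move → L
n=4: no move → L
n=5: no move → L
n=6: →0(L), so W
n=7: →1(L), so W
n=8: →2(L), so W
n=9: →3(L), so W
n=10: →4(L), so W
n=11: →5(L), so W
n=12: →5(L), so W
n=13: →5(L), so W
n=14: →8(W), 7(W), 6(W) — all W, so L
n=15: →9(W), 8(W), 7(W) — all W, so L
n=16: →10(W), 9(W), 8(W) — all W, so L
n=17: →11(W), 10(W), 9(W) — all W, so L
n=18: →12(W), 11(W), 10(W) — all W, so L
n=19: →13(W), 12(W), 11(W) — all W, so L
n=20: →14(L), so W
n=21: →15(L), so W
n=22: →16(L), so W
n=23: →17(L), so W
The starting position 23 is W: Maya should remove 6, leaving 17, handing over an L position.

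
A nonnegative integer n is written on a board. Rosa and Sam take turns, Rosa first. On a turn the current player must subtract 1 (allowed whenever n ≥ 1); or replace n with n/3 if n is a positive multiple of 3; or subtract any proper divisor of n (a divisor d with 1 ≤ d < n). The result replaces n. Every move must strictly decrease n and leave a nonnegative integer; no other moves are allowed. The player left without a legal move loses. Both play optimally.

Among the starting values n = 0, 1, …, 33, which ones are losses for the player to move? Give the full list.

Build the W/L table. Terminal = L. A non-terminal position is W if it has a move to some L; otherwise it is L.
n=0: no move → L
n=1: can move to 0, which is L ⇒ W
n=2: the only move is to 1(W), a W ⇒ L
n=3: can move to 2, which is L ⇒ W
n=4: can move to 2, which is L ⇒ W
n=5: the only move is to 4(W), a W ⇒ L
n=6: can move to 2, which is L ⇒ W
n=7: the only move is to 6(W), a W ⇒ L
n=8: can move to 7, which is L ⇒ W
n=9: moves to 3(W), 6(W), 8(W); every one is W ⇒ L
n=10: can move to 5, which is L ⇒ W
n=11: the only move is to 10(W), a W ⇒ L
n=12: can move to 9, which is L ⇒ W
n=13: the only move is to 12(W), a W ⇒ L
n=14: can move to 7, which is L ⇒ W
n=15: can move to 5, which is L ⇒ W
n=16: moves to 8(W), 12(W), 14(W), 15(W); every one is W ⇒ L
n=17: can move to 16, which is L ⇒ W
n=18: can move to 9, which is L ⇒ W
n=19: the only move is to 18(W), a W ⇒ L
n=20: can move to 16, which is L ⇒ W
n=21: can move to 7, which is L ⇒ W
n=22: can move to 11, which is L ⇒ W
n=23: the only move is to 22(W), a W ⇒ L
n=24: can move to 16, which is L ⇒ W
n=25: moves to 20(W), 24(W); every one is W ⇒ L
n=26: can move to 13, which is L ⇒ W
n=27: can move to 9, which is L ⇒ W
n=28: moves to 14(W), 21(W), 24(W), 26(W), 27(W); every one is W ⇒ L
n=29: can move to 28, which is L ⇒ W
n=30: can move to 25, which is L ⇒ W
n=31: the only move is to 30(W), a W ⇒ L
n=32: can move to 16, which is L ⇒ W
n=33: can move to 11, which is L ⇒ W
Reading off the rows marked L gives the requested list; there are 13 such values of n.

0, 2, 5, 7, 9, 11, 13, 16, 19, 23, 25, 28, 31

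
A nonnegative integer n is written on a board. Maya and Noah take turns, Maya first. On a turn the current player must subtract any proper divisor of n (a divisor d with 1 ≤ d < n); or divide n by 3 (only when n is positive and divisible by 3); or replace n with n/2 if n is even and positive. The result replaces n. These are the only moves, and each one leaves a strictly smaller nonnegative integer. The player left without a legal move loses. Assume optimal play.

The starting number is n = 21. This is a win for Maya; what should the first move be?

Move to 7.

Build the W/L table. Terminal = L. A non-terminal position is W if it has a move to some L; otherwise it is L.
n=0: no move → L
n=1: no move → L
n=2: →1(L), so W
n=3: →1(L), so W
n=4: →2(W), 3(W) — all W, so L
n=5: →4(L), so W
n=6: →4(L), so W
n=7: →6(W) only, which is W, so L
n=8: →4(L), so W
n=9: →3(W), 6(W), 8(W) — all W, so L
n=10: →9(L), so W
n=11: →10(W) only, which is W, so L
n=12: →4(L), so W
n=13: →12(W) only, which is W, so L
n=14: →7(L), so W
n=15: →5(W), 10(W), 12(W), 14(W) — all W, so L
n=16: →15(L), so W
n=17: →16(W) only, which is W, so L
n=18: →9(L), so W
n=19: →18(W) only, which is W, so L
n=20: →15(L), so W
n=21: →7(L), so W
From 21, the L positions reachable in one move are: 7.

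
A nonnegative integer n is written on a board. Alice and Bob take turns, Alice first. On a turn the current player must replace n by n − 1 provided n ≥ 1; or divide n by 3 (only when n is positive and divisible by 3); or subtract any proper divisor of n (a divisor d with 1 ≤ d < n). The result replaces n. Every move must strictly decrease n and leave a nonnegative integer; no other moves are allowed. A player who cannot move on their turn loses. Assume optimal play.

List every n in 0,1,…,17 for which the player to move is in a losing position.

0, 2, 5, 7, 9, 11, 13, 16

Work bottom-up. With no move the player to move loses. Otherwise the position is W if at least one move leads to an L position for the opponent, and L if every move leads to a W.
n=0: no move → L
n=1: reaches L-position 0 → W
n=2: only reaches 1(W), which is W → L
n=3: reaches L-position 2 → W
n=4: reaches L-position 2 → W
n=5: only reaches 4(W), which is W → L
n=6: reaches L-position 2 → W
n=7: only reaches 6(W), which is W → L
n=8: reaches L-position 7 → W
n=9: only reaches 3(W), 6(W), 8(W), all W → L
n=10: reaches L-position 5 → W
n=11: only reaches 10(W), which is W → L
n=12: reaches L-position 9 → W
n=13: only reaches 12(W), which is W → L
n=14: reaches L-position 7 → W
n=15: reaches L-position 5 → W
n=16: only reaches 8(W), 12(W), 14(W), 15(W), all W → L
n=17: reaches L-position 16 → W
Reading off the rows marked L gives the requested list; there are 8 such values of n.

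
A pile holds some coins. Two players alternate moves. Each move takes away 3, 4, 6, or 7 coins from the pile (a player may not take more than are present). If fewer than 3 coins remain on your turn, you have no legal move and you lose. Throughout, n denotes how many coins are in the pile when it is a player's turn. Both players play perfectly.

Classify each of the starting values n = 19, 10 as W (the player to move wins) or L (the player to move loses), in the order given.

19: W, 10: L

Build the W/L table. Terminal = L. A non-terminal position is W if it has a move to some L; otherwise it is L.
n=0: no move → L
n=1: no move → L
n=2: no move → L
n=3: reaches L-position 0 → W
n=4: reaches L-position 1 → W
n=5: reaches L-position 2 → W
n=6: reaches L-position 2 → W
n=7: reaches L-position 1 → W
n=8: reaches L-position 2 → W
n=9: reaches L-position 2 → W
n=10: only reaches 7(W), 6(W), 4(W), 3(W), all W → L
n=11: only reaches 8(W), 7(W), 5(W), 4(W), all W → L
n=12: only reaches 9(W), 8(W), 6(W), 5(W), all W → L
n=13: reaches L-position 10 → W
n=14: reaches L-position 11 → W
n=15: reaches L-position 12 → W
n=16: reaches L-position 12 → W
n=17: reaches L-position 11 → W
n=18: reaches L-position 12 → W
n=19: reaches L-position 12 → W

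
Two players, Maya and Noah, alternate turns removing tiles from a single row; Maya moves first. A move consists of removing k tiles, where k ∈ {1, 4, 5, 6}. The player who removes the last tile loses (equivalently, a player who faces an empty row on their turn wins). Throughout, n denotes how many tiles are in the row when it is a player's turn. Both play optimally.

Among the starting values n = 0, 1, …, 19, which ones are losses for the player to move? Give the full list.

Build the W/L table. Terminal = W. A non-terminal position is W if it has a move to some L; otherwise it is L.
n=0: no move; the opponent has just taken the last tile and therefore loses → W
n=1: →0(W) only, which is W, so L
n=2: →1(L), so W
n=3: →2(W) only, which is W, so L
n=4: →3(L), so W
n=5: →1(L), so W
n=6: →1(L), so W
n=7: →3(L), so W
n=8: →3(L), so W
n=9: →3(L), so W
n=10: →9(W), 6(W), 5(W), 4(W) — all W, so L
n=11: →10(L), so W
n=12: →11(W), 8(W), 7(W), 6(W) — all W, so L
n=13: →12(L), so W
n=14: →10(L), so W
n=15: →10(L), so W
n=16: →12(L), so W
n=17: →12(L), so W
n=18: →12(L), so W
n=19: →18(W), 15(W), 14(W), 13(W) — all W, so L
The losing starting values of n are exactly the entries labelled L in this table (5 of them).

1, 3, 10, 12, 19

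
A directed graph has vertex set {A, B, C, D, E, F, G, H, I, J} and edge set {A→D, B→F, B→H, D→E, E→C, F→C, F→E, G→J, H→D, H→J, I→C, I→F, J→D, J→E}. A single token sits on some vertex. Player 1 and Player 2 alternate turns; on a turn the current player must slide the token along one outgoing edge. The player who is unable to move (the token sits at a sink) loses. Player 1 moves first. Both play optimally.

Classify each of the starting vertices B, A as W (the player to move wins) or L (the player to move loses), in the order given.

B: L, A: W

Label each position W (a win for the player to move) or L (a loss). A position with no legal move is L; any other position is W exactly when some move reaches an L, and L when every move reaches a W.
Every edge goes from a vertex to one that appears earlier in the order C, E, D, J, A, G, H, F, I, B, so processing vertices in that order labels each vertex after all of its successors.
C: no outgoing edge → L
E: W (go to C, an L position)
D: L (sole option E(W) is W)
J: W (go to D, an L position)
A: W (go to D, an L position)
G: L (sole option J(W) is W)
H: W (go to D, an L position)
F: W (go to C, an L position)
I: W (go to C, an L position)
B: L (options F(W), H(W) are all W)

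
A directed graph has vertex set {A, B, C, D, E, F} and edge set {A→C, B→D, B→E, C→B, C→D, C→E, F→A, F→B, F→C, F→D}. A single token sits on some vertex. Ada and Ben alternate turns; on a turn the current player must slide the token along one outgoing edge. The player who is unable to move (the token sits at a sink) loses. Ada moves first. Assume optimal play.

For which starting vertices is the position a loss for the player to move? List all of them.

Work bottom-up. With no move the player to move loses. Otherwise the position is W if at least one move leads to an L position for the opponent, and L if every move leads to a W.
Every edge goes from a vertex to one that appears earlier in the order E, D, B, C, A, F, so processing vertices in that order labels each vertex after all of its successors.
E: no outgoing edge → L
D: no outgoing edge → L
B: reaches L-position D → W
C: reaches L-position D → W
A: only reaches C(W), which is W → L
F: reaches L-position A → W
Reading off the rows marked L gives the requested list; there are 3 such vertices.

A, D, E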